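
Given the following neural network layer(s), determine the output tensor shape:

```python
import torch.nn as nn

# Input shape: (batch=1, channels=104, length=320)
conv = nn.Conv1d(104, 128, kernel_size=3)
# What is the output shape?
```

Input: (1, 104, 320) -> Output: (1, 128, 318)

Answer: (1, 128, 318)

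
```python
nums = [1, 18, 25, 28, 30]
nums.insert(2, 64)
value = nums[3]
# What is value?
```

Trace:
`nums = [1, 18, 25, 28, 30]` → nums = [1, 18, 25, 28, 30]
`nums.insert(2, 64)` → nums = [1, 18, 64, 25, 28, 30]
`value = nums[3]` → value = 25
So value = 25

Answer: 25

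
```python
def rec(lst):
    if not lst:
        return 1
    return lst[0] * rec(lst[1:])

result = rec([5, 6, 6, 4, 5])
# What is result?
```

Product over [5, 6, 6, 4, 5] = 5 * 6 * 6 * 4 * 5 = 3600

Answer: 3600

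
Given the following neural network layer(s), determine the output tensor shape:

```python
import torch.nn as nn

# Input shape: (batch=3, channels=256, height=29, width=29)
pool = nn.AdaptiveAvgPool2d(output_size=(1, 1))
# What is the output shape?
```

Input: (3, 256, 29, 29) -> Output: (3, 256, 1, 1)

Answer: (3, 256, 1, 1)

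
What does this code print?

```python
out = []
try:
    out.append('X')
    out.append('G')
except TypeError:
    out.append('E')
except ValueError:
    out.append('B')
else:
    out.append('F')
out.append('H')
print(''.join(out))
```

Execution trace: 'X' (try body) → 'G' (try body, no exception) → 'F' (else) → 'H' (after the try/except). Output: XGFH

Answer: XGFH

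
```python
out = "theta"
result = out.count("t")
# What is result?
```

Trace:
`out = "theta"` → out = 'theta'
`result = out.count("t")` → result = 2
So result = 2

Answer: 2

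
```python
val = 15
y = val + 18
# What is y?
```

Trace:
`val = 15` → val = 15
`y = val + 18` → y = 33
So y = 33

Answer: 33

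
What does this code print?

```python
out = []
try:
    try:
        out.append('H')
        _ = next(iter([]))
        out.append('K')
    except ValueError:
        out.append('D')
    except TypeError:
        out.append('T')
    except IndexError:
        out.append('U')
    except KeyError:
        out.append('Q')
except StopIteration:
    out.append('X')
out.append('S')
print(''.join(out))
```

Execution trace: 'H' (try body) → 'X' (outer except StopIteration) → 'S' (after the try/except). Output: HXS

Answer: HXS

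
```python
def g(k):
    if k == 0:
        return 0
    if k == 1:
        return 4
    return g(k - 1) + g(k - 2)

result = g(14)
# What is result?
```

Build up from base cases: g(0)=0, g(1)=4, g(2)=4, g(3)=8, g(4)=12, g(5)=20, g(6)=32, ..., g(14)=1508

Answer: 1508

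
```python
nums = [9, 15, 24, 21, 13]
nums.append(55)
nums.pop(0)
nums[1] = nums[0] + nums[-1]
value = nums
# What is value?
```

Trace:
`nums = [9, 15, 24, 21, 13]` → nums = [9, 15, 24, 21, 13]
`nums.append(55)` → nums = [9, 15, 24, 21, 13, 55]
`nums.pop(0)` → nums = [15, 24, 21, 13, 55]
`nums[1] = nums[0] + nums[-1]` → nums = [15, 70, 21, 13, 55]
`value = nums` → value = [15, 70, 21, 13, 55]
So value = [15, 70, 21, 13, 55]

Answer: [15, 70, 21, 13, 55]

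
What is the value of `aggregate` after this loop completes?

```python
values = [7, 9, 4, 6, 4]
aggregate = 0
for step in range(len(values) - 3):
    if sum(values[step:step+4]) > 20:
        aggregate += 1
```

Count windows with sum > 20
`aggregate` takes the values: 0 → 1 → 2

Answer: 2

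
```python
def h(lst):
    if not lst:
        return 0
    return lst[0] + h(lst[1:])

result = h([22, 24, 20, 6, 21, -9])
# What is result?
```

22 + 24 + 20 + 6 + 21 + (-9) + 0 = 84

Answer: 84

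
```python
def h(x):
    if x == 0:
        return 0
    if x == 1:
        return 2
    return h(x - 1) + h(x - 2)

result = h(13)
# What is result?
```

Build up from base cases: h(0)=0, h(1)=2, h(2)=2, h(3)=4, h(4)=6, h(5)=10, h(6)=16, ..., h(13)=466

Answer: 466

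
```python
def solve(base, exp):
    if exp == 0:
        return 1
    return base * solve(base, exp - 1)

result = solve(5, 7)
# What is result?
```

solve(5, 7) = 5 * 5 * 5 * 5 * 5 * 5 * 5 = 78125

Answer: 78125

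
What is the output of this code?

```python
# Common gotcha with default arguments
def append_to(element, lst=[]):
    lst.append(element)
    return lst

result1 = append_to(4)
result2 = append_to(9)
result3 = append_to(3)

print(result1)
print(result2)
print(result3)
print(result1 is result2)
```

Key concept: mutable default argument gotcha.
Step by step:
`result1 = append_to(4)` → result1 = [4]
`result2 = append_to(9)` → result1 = [4, 9] (same object as result2); result2 = [4, 9] (same object as result1)
`result3 = append_to(3)` → result1 = [4, 9, 3] (same object as result2, result3); result2 = [4, 9, 3] (same object as result1, result3); result3 = [4, 9, 3] (same object as result1, result2)
`print(result1)` → prints [4, 9, 3]
`print(result2)` → prints [4, 9, 3]
`print(result3)` → prints [4, 9, 3]
`print(result1 is result2)` → prints True

Answer:
[4, 9, 3]
[4, 9, 3]
[4, 9, 3]
True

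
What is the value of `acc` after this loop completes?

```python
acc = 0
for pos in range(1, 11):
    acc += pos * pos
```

Sum of squares 1² to 10² = 385
`acc` takes the values: 0 → 1 → 5 → 14 → 30 → 55 → 91 → 140 → 204 → 285 → 385

Answer: 385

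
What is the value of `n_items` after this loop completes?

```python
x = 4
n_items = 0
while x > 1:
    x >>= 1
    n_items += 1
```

Count right shifts until 1
`n_items` takes the values: 0 → 1 → 2

Answer: 2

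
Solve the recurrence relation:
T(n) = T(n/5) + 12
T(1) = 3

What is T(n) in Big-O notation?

Each step divides n by 5 and adds 12. After log_5(n) steps we reach T(1)=3. So T(n) = 12·log_5(n) + 3 = O(log n).

Answer: O(log n)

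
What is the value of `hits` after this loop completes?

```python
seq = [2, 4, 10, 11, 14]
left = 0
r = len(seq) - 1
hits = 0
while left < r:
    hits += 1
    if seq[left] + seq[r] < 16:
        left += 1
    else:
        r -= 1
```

Steps to find pair summing to 16
`hits` takes the values: 0 → 1 → 2 → 3 → 4

Answer: 4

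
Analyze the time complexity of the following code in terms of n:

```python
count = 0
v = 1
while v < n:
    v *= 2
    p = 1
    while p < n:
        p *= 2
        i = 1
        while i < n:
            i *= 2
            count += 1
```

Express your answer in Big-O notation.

Each loop level contributes: log n × log n × log n. Multiplying the contributions gives O(log^3 n).

Answer: O(log^3 n)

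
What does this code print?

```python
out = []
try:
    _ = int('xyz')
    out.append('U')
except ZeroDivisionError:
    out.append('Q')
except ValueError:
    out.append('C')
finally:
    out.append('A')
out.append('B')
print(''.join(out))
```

Execution trace: 'C' (except ValueError) → 'A' (finally) → 'B' (after the try/except). Output: CAB

Answer: CAB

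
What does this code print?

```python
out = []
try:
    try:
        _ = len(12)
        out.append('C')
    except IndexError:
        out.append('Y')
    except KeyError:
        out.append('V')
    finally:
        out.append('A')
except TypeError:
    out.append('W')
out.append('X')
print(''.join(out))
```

Execution trace: 'A' (finally) → 'W' (outer except TypeError) → 'X' (after the try/except). Output: AWX

Answer: AWX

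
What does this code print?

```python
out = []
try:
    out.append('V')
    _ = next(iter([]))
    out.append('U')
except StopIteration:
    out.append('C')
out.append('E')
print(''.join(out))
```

Execution trace: 'V' (try body) → 'C' (except StopIteration) → 'E' (after the try/except). Output: VCE

Answer: VCE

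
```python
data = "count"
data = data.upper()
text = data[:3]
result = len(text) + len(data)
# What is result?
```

Trace:
`data = "count"` → data = 'count'
`data = data.upper()` → data = 'COUNT'
`text = data[:3]` → text = 'COU'
`result = len(text) + len(data)` → result = 8
So result = 8

Answer: 8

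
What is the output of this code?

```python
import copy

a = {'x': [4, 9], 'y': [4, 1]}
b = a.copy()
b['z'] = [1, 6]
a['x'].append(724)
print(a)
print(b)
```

Key concept: shallow copy of dict with mutable values.
Step by step:
`a = {'x': [4, 9], 'y': [4, 1]}` → a = {'x': [4, 9], 'y': [4, 1]}
`b = a.copy()` → b = {'x': [4, 9], 'y': [4, 1]}
`b['z'] = [1, 6]` → b = {'x': [4, 9], 'y': [4, 1], 'z': [1, 6]}
`a['x'].append(724)` → a = {'x': [4, 9, 724], 'y': [4, 1]}; b = {'x': [4, 9, 724], 'y': [4, 1], 'z': [1, 6]}
`print(a)` → prints {'x': [4, 9, 724], 'y': [4, 1]}
`print(b)` → prints {'x': [4, 9, 724], 'y': [4, 1], 'z': [1, 6]}

Answer:
{'x': [4, 9, 724], 'y': [4, 1]}
{'x': [4, 9, 724], 'y': [4, 1], 'z': [1, 6]}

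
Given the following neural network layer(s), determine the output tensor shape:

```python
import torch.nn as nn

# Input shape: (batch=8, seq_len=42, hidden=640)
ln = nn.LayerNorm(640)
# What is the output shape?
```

Input: (8, 42, 640) -> Output: (8, 42, 640)

Answer: (8, 42, 640)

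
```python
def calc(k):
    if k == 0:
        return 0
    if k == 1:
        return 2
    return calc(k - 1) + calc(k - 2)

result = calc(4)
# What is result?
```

Build up from base cases: calc(0)=0, calc(1)=2, calc(2)=2, calc(3)=4, calc(4)=6

Answer: 6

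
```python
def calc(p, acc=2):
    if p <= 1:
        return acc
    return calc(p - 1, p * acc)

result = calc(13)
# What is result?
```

Accumulator trace (n, acc): (13, 2) -> (12, 26) -> (11, 312) -> (10, 3432) -> (9, 34320) -> (8, 308880) -> (7, 2471040) -> (6, 17297280) -> (5, 103783680) -> (4, 518918400) -> (3, 2075673600) -> (2, 6227020800) -> (1, 12454041600) -> return 12454041600

Answer: 12454041600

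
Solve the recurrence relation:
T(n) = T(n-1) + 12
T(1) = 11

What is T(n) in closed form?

Unrolling: T(n) = T(1) + 12·(n-1) = 11 + 12(n-1) = 12n - 1.

Answer: T(n) = 12n - 1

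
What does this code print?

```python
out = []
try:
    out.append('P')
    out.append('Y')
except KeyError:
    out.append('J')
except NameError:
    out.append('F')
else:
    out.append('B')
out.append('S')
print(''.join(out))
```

Execution trace: 'P' (try body) → 'Y' (try body, no exception) → 'B' (else) → 'S' (after the try/except). Output: PYBS

Answer: PYBS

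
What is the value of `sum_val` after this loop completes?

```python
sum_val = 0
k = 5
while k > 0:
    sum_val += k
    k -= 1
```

Sum 5 down to 1
`sum_val` takes the values: 0 → 5 → 9 → 12 → 14 → 15

Answer: 15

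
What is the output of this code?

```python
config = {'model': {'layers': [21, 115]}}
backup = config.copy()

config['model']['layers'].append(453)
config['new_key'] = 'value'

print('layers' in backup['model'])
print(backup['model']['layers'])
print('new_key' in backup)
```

Key concept: shallow copy gotcha with nested dict.
Step by step:
`config = {'model': {'layers': [21, 115]}}` → config = {'model': {'layers': [21, 115]}}
`backup = config.copy()` → backup = {'model': {'layers': [21, 115]}}
`config['model']['layers'].append(453)` → config = {'model': {'layers': [21, 115, 453]}}; backup = {'model': {'layers': [21, 115, 453]}}
`config['new_key'] = 'value'` → config = {'model': {'layers': [21, 115, 453]}, 'new_key': 'value'}
`print('layers' in backup['model'])` → prints True
`print(backup['model']['layers'])` → prints [21, 115, 453]
`print('new_key' in backup)` → prints False

Answer:
True
[21, 115, 453]
False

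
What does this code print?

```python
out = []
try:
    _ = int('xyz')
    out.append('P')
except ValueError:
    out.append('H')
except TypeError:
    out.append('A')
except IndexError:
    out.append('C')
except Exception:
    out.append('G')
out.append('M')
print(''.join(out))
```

Execution trace: 'H' (except ValueError) → 'M' (after the try/except). Output: HM

Answer: HM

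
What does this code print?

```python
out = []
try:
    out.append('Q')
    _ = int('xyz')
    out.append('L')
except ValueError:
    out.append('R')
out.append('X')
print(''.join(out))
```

Execution trace: 'Q' (try body) → 'R' (except ValueError) → 'X' (after the try/except). Output: QRX

Answer: QRX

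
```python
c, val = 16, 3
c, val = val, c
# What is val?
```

Trace:
`c, val = 16, 3` → c = 16; val = 3
`c, val = val, c` → c = 3; val = 16
So val = 16

Answer: 16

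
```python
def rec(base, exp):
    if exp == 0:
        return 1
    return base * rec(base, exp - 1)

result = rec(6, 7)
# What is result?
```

rec(6, 7) = 6 * 6 * 6 * 6 * 6 * 6 * 6 = 279936

Answer: 279936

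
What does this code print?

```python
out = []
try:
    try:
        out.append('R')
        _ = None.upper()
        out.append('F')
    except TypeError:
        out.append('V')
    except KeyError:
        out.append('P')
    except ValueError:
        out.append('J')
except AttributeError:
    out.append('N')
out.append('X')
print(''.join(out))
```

Execution trace: 'R' (try body) → 'N' (outer except AttributeError) → 'X' (after the try/except). Output: RNX

Answer: RNX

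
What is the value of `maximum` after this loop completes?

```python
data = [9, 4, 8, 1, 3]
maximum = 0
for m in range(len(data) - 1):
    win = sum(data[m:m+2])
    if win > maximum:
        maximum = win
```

Max sum of 2-element window in [9, 4, 8, 1, 3]
`maximum` takes the values: 0 → 13

Answer: 13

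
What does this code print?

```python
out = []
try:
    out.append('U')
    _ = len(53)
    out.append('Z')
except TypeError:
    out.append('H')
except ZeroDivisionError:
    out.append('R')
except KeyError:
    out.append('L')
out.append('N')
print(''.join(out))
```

Execution trace: 'U' (try body) → 'H' (except TypeError) → 'N' (after the try/except). Output: UHN

Answer: UHN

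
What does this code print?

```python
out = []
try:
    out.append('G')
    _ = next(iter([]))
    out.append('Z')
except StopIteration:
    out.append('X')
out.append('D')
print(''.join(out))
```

Execution trace: 'G' (try body) → 'X' (except StopIteration) → 'D' (after the try/except). Output: GXD

Answer: GXD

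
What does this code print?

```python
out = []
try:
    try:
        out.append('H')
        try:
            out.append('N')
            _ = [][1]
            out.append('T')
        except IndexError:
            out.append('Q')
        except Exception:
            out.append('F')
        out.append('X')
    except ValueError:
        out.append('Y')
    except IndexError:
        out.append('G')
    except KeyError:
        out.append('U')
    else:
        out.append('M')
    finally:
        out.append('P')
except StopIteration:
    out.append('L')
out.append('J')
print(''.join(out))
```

Execution trace: 'H' (try body) → 'N' (inner try body) → 'Q' (inner except IndexError) → 'X' (try body, no exception) → 'M' (else) → 'P' (finally) → 'J' (after the try/except). Output: HNQXMPJ

Answer: HNQXMPJ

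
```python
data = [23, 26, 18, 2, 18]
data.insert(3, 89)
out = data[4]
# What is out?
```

Trace:
`data = [23, 26, 18, 2, 18]` → data = [23, 26, 18, 2, 18]
`data.insert(3, 89)` → data = [23, 26, 18, 89, 2, 18]
`out = data[4]` → out = 2
So out = 2

Answer: 2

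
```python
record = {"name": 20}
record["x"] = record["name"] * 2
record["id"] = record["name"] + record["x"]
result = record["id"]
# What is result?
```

Trace:
`record = {"name": 20}` → record = {'name': 20}
`record["x"] = record["name"] * 2` → record = {'name': 20, 'x': 40}
`record["id"] = record["name"] + record["x"]` → record = {'name': 20, 'x': 40, 'id': 60}
`result = record["id"]` → result = 60
So result = 60

Answer: 60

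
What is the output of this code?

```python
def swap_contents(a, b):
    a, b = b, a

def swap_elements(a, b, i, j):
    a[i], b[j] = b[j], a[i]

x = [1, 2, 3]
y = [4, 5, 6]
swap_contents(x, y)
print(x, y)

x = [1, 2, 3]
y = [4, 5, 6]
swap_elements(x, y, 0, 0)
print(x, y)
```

Key concept: parameter rebinding vs mutation.
Step by step:
`x = [1, 2, 3]` → x = [1, 2, 3]
`y = [4, 5, 6]` → y = [4, 5, 6]
`swap_contents(x, y)` → no visible change to tracked variables
`print(x, y)` → prints [1, 2, 3] [4, 5, 6]
`x = [1, 2, 3]` → x = [1, 2, 3]
`y = [4, 5, 6]` → y = [4, 5, 6]
`swap_elements(x, y, 0, 0)` → x = [4, 2, 3]; y = [1, 5, 6]
`print(x, y)` → prints [4, 2, 3] [1, 5, 6]

Answer:
[1, 2, 3] [4, 5, 6]
[4, 2, 3] [1, 5, 6]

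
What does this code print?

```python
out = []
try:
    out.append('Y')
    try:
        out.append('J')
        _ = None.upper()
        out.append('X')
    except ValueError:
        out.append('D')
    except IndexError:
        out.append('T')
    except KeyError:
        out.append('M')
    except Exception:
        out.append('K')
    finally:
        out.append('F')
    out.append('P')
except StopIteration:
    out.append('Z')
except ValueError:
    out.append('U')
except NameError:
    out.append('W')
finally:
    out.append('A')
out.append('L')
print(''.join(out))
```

Execution trace: 'Y' (try body) → 'J' (inner try body) → 'K' (inner except Exception) → 'F' (inner finally) → 'P' (try body, no exception) → 'A' (finally) → 'L' (after the try/except). Output: YJKFPAL

Answer: YJKFPAL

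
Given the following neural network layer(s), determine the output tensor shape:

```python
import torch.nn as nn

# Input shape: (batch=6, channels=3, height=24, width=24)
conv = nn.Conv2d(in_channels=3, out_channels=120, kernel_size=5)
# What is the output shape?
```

Input: (6, 3, 24, 24) -> Output: (6, 120, 20, 20)

Answer: (6, 120, 20, 20)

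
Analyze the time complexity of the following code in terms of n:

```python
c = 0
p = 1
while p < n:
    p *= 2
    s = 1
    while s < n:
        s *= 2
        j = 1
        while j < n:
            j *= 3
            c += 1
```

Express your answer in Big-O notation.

Each loop level contributes: log n × log n × log n. Multiplying the contributions gives O(log^3 n).

Answer: O(log^3 n)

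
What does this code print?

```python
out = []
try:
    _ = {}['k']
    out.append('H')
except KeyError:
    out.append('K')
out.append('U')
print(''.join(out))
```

Execution trace: 'K' (except KeyError) → 'U' (after the try/except). Output: KU

Answer: KU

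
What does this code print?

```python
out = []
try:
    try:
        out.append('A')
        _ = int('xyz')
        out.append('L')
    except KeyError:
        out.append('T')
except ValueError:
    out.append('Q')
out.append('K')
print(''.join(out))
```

Execution trace: 'A' (try body) → 'Q' (outer except ValueError) → 'K' (after the try/except). Output: AQK

Answer: AQK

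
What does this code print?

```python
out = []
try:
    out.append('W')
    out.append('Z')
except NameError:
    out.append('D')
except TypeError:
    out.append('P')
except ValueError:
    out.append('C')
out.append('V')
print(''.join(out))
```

Execution trace: 'W' (try body) → 'Z' (try body, no exception) → 'V' (after the try/except). Output: WZV

Answer: WZV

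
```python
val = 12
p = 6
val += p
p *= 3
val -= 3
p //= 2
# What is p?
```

Trace:
`val = 12` → val = 12
`p = 6` → p = 6
`val += p` → val = 18
`p *= 3` → p = 18
`val -= 3` → val = 15
`p //= 2` → p = 9
So p = 9

Answer: 9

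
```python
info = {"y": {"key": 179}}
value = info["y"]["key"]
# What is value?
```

Trace:
`info = {"y": {"key": 179}}` → info = {'y': {'key': 179}}
`value = info["y"]["key"]` → value = 179
So value = 179

Answer: 179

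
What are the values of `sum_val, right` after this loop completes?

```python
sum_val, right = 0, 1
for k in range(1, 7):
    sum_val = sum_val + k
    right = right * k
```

Sum and factorial of 1 to 6
`sum_val, right` takes the values: (0, 1) → (1, 1) → (3, 1) → (3, 2) → (6, 2) → (6, 6) → (10, 6) → (10, 24) → (15, 24) → (15, 120) → (21, 120) → (21, 720)

Answer: 21, 720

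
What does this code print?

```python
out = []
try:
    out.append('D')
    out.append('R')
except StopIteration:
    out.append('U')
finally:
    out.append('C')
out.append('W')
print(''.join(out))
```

Execution trace: 'D' (try body) → 'R' (try body, no exception) → 'C' (finally) → 'W' (after the try/except). Output: DRCW

Answer: DRCW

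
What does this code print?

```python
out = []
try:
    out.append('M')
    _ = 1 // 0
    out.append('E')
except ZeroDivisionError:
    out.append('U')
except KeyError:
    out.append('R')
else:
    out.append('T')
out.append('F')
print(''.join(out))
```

Execution trace: 'M' (try body) → 'U' (except ZeroDivisionError) → 'F' (after the try/except). Output: MUF

Answer: MUF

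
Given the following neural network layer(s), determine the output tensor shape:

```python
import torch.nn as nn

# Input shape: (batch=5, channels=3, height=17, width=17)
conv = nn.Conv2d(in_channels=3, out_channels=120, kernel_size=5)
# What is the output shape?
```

Input: (5, 3, 17, 17) -> Output: (5, 120, 13, 13)

Answer: (5, 120, 13, 13)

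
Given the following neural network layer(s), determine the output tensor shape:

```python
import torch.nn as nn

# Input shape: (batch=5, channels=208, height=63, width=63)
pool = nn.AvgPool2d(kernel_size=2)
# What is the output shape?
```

Input: (5, 208, 63, 63) -> Output: (5, 208, 31, 31)

Answer: (5, 208, 31, 31)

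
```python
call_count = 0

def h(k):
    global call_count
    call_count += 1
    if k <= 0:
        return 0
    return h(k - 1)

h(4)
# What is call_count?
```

Linear recursion stepping by 1: 5 calls from k=4 down to ≤0.

Answer: 5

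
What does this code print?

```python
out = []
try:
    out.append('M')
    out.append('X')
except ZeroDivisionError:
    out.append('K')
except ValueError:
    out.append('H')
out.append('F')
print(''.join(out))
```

Execution trace: 'M' (try body) → 'X' (try body, no exception) → 'F' (after the try/except). Output: MXF

Answer: MXF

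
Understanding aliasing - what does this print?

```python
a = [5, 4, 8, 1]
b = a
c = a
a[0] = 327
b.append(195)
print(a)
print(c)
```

Key concept: multiple aliases.
Step by step:
`a = [5, 4, 8, 1]` → a = [5, 4, 8, 1]
`b = a` → b = [5, 4, 8, 1] (same object as a)
`c = a` → c = [5, 4, 8, 1] (same object as a, b)
`a[0] = 327` → a = [327, 4, 8, 1] (same object as b, c); b = [327, 4, 8, 1] (same object as a, c); c = [327, 4, 8, 1] (same object as a, b)
`b.append(195)` → a = [327, 4, 8, 1, 195] (same object as b, c); b = [327, 4, 8, 1, 195] (same object as a, c); c = [327, 4, 8, 1, 195] (same object as a, b)
`print(a)` → prints [327, 4, 8, 1, 195]
`print(c)` → prints [327, 4, 8, 1, 195]

Answer:
[327, 4, 8, 1, 195]
[327, 4, 8, 1, 195]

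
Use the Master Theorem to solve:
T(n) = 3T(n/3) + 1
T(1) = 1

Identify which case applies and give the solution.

a=3, b=3, f(n)=1. log_3(3) = 1. Since c=0 < 1, Case 1 applies: T(n) = Θ(n^log_b(a)) = O(n).

Answer: O(n) - Case 1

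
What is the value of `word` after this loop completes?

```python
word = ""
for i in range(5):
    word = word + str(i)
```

Concatenate digits 0 to 4
`word` takes the values: "" → "0" → "01" → "012" → "0123" → "01234"

Answer: "01234"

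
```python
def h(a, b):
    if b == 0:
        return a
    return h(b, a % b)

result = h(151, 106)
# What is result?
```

h(151, 106) -> h(106, 45) -> h(45, 16) -> h(16, 13) -> h(13, 3) -> h(3, 1) -> h(1, 0) -> 1

Answer: 1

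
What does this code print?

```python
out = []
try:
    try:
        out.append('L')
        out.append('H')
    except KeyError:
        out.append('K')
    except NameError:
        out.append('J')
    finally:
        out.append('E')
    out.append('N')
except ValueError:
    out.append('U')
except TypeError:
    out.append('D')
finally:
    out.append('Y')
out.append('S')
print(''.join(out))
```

Execution trace: 'L' (inner try body) → 'H' (inner try body, no exception) → 'E' (inner finally) → 'N' (try body, no exception) → 'Y' (finally) → 'S' (after the try/except). Output: LHENYS

Answer: LHENYS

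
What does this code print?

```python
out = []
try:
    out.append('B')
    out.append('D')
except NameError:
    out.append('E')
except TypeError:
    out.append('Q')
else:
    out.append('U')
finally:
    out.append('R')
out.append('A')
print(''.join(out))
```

Execution trace: 'B' (try body) → 'D' (try body, no exception) → 'U' (else) → 'R' (finally) → 'A' (after the try/except). Output: BDURA

Answer: BDURA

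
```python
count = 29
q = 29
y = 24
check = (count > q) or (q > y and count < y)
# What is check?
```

Trace:
`count = 29` → count = 29
`q = 29` → q = 29
`y = 24` → y = 24
`check = (count > q) or (q > y and count < y)` → check = False
So check = False

Answer: False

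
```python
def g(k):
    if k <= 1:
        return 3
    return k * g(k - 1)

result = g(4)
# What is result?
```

g(4) = 4 * 3 * 2 * 3 = 72

Answer: 72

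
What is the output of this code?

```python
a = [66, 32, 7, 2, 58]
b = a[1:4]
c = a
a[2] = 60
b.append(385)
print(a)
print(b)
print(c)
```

Key concept: slice vs alias.
Step by step:
`a = [66, 32, 7, 2, 58]` → a = [66, 32, 7, 2, 58]
`b = a[1:4]` → b = [32, 7, 2]
`c = a` → c = [66, 32, 7, 2, 58] (same object as a)
`a[2] = 60` → a = [66, 32, 60, 2, 58] (same object as c); c = [66, 32, 60, 2, 58] (same object as a)
`b.append(385)` → b = [32, 7, 2, 385]
`print(a)` → prints [66, 32, 60, 2, 58]
`print(b)` → prints [32, 7, 2, 385]
`print(c)` → prints [66, 32, 60, 2, 58]

Answer:
[66, 32, 60, 2, 58]
[32, 7, 2, 385]
[66, 32, 60, 2, 58]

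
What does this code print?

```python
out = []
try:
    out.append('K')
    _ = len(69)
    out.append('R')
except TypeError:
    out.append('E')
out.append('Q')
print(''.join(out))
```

Execution trace: 'K' (try body) → 'E' (except TypeError) → 'Q' (after the try/except). Output: KEQ

Answer: KEQ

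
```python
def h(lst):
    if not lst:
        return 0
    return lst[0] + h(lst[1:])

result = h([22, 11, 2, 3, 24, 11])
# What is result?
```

22 + 11 + 2 + 3 + 24 + 11 + 0 = 73

Answer: 73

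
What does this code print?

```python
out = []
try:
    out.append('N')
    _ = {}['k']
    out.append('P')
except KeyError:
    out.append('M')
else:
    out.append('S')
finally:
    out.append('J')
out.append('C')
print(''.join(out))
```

Execution trace: 'N' (try body) → 'M' (except KeyError) → 'J' (finally) → 'C' (after the try/except). Output: NMJC

Answer: NMJC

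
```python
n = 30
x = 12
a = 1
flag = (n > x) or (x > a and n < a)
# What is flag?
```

Trace:
`n = 30` → n = 30
`x = 12` → x = 12
`a = 1` → a = 1
`flag = (n > x) or (x > a and n < a)` → flag = True
So flag = True

Answer: True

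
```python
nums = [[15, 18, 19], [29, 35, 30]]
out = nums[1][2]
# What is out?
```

Trace:
`nums = [[15, 18, 19], [29, 35, 30]]` → nums = [[15, 18, 19], [29, 35, 30]]
`out = nums[1][2]` → out = 30
So out = 30

Answer: 30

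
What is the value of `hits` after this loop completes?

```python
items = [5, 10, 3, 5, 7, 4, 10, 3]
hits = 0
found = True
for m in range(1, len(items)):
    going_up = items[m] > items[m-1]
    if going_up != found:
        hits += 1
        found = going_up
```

Count direction changes in [5, 10, 3, 5, 7, 4, 10, 3]
`hits` takes the values: 0 → 1 → 2 → 3 → 4 → 5

Answer: 5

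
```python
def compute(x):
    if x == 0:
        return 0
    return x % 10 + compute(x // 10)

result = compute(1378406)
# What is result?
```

Sum of digits of 1378406: 6 + 0 + 4 + 8 + 7 + 3 + 1 = 29

Answer: 29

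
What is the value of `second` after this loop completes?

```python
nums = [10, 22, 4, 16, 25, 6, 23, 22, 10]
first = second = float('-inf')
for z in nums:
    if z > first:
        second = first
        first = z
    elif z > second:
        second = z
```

Second largest (with repeats) in [10, 22, 4, 16, 25, 6, 23, 22, 10]
`second` takes the values: -inf → 10 → 16 → 22 → 23

Answer: 23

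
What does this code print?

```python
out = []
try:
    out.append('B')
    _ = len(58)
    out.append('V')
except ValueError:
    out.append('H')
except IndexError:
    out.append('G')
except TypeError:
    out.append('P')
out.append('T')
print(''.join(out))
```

Execution trace: 'B' (try body) → 'P' (except TypeError) → 'T' (after the try/except). Output: BPT

Answer: BPT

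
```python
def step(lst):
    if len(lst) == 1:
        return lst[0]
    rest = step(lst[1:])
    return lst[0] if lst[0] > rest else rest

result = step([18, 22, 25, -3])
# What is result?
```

Recursive max over [18, 22, 25, -3] = 25

Answer: 25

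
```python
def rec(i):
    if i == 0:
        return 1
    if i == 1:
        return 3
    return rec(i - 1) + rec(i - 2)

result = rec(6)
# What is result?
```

Build up from base cases: rec(0)=1, rec(1)=3, rec(2)=4, rec(3)=7, rec(4)=11, rec(5)=18, rec(6)=29

Answer: 29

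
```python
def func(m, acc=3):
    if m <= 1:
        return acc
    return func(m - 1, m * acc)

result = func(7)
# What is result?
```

Accumulator trace (n, acc): (7, 3) -> (6, 21) -> (5, 126) -> (4, 630) -> (3, 2520) -> (2, 7560) -> (1, 15120) -> return 15120

Answer: 15120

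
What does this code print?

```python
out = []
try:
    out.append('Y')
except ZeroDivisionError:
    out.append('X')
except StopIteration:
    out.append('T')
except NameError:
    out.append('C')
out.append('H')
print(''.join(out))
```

Execution trace: 'Y' (try body, no exception) → 'H' (after the try/except). Output: YH

Answer: YH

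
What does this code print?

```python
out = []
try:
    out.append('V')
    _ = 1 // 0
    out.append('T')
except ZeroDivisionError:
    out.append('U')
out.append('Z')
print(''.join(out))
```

Execution trace: 'V' (try body) → 'U' (except ZeroDivisionError) → 'Z' (after the try/except). Output: VUZ

Answer: VUZ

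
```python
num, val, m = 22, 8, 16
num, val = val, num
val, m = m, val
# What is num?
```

Trace:
`num, val, m = 22, 8, 16` → num = 22; val = 8; m = 16
`num, val = val, num` → num = 8; val = 22
`val, m = m, val` → val = 16; m = 22
So num = 8

Answer: 8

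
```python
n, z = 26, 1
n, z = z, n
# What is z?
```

Trace:
`n, z = 26, 1` → n = 26; z = 1
`n, z = z, n` → n = 1; z = 26
So z = 26

Answer: 26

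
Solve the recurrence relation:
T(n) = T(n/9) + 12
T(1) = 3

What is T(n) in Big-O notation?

Each step divides n by 9 and adds 12. After log_9(n) steps we reach T(1)=3. So T(n) = 12·log_9(n) + 3 = O(log n).

Answer: O(log n)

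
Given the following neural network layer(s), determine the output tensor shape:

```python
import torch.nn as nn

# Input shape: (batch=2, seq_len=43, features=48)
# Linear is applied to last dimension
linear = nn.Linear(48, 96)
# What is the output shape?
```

Input: (2, 43, 48) -> Output: (2, 43, 96)

Answer: (2, 43, 96)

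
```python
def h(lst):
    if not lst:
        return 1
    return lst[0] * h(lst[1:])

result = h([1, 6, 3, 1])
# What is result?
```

Product over [1, 6, 3, 1] = 1 * 6 * 3 * 1 = 18

Answer: 18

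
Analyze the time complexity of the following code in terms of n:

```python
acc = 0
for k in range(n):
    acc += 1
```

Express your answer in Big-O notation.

Each loop level contributes: n. Multiplying the contributions gives O(n).

Answer: O(n)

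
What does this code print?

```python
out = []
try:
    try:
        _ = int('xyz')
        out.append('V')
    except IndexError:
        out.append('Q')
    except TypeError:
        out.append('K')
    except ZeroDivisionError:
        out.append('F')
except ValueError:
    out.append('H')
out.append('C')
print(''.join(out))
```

Execution trace: 'H' (outer except ValueError) → 'C' (after the try/except). Output: HC

Answer: HC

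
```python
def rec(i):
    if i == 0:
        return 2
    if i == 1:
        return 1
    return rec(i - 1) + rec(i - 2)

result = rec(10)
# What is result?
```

Build up from base cases: rec(0)=2, rec(1)=1, rec(2)=3, rec(3)=4, rec(4)=7, rec(5)=11, rec(6)=18, ..., rec(10)=123

Answer: 123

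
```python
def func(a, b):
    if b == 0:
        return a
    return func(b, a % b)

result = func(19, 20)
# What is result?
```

func(19, 20) -> func(20, 19) -> func(19, 1) -> func(1, 0) -> 1

Answer: 1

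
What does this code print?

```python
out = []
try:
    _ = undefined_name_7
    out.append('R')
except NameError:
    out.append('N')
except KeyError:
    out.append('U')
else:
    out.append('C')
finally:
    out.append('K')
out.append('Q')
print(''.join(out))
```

Execution trace: 'N' (except NameError) → 'K' (finally) → 'Q' (after the try/except). Output: NKQ

Answer: NKQ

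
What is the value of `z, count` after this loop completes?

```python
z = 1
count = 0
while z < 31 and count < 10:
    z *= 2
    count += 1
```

Double until >= 31 or 10 iterations
`z, count` takes the values: (1, 0) → (2, 0) → (2, 1) → (4, 1) → (4, 2) → (8, 2) → (8, 3) → (16, 3) → (16, 4) → (32, 4) → (32, 5)

Answer: 32, 5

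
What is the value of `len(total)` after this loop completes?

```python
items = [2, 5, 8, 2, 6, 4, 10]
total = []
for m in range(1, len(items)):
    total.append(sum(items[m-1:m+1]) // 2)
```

Number of 2-element averages
`total` takes the values: [] → [3] → [3, 6] → [3, 6, 5] → [3, 6, 5, 4] → [3, 6, 5, 4, 5] → [3, 6, 5, 4, 5, 7]
So `len(total)` = 6

Answer: 6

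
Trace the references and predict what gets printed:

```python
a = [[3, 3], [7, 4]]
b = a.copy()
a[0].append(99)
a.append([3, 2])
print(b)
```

Key concept: shallow copy with nested lists.
Step by step:
`a = [[3, 3], [7, 4]]` → a = [[3, 3], [7, 4]]
`b = a.copy()` → b = [[3, 3], [7, 4]]
`a[0].append(99)` → a = [[3, 3, 99], [7, 4]]; b = [[3, 3, 99], [7, 4]]
`a.append([3, 2])` → a = [[3, 3, 99], [7, 4], [3, 2]]
`print(b)` → prints [[3, 3, 99], [7, 4]]

Answer: [[3, 3, 99], [7, 4]]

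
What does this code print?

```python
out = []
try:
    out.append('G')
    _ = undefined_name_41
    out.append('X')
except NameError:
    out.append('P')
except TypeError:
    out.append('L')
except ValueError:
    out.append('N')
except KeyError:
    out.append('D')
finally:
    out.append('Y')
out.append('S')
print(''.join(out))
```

Execution trace: 'G' (try body) → 'P' (except NameError) → 'Y' (finally) → 'S' (after the try/except). Output: GPYS

Answer: GPYS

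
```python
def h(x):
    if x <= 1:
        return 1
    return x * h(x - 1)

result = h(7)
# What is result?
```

h(7) = 7 * 6 * 5 * 4 * 3 * 2 * 1 = 5040

Answer: 5040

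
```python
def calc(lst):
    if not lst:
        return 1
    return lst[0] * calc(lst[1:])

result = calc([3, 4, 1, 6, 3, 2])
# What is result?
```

Product over [3, 4, 1, 6, 3, 2] = 3 * 4 * 1 * 6 * 3 * 2 = 432

Answer: 432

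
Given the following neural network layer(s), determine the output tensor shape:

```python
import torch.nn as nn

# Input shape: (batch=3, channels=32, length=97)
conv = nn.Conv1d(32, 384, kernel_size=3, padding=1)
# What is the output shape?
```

Input: (3, 32, 97) -> Output: (3, 384, 97)

Answer: (3, 384, 97)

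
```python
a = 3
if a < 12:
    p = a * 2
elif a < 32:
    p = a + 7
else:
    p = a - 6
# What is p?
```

Trace:
`a = 3` → a = 3
`if a < 12: ...` → a < 12 is True → p = 6
So p = 6

Answer: 6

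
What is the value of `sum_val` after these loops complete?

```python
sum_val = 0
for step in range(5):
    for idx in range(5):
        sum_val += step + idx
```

Sum of all step+idx for step,idx in 5x5
`sum_val` takes the values: 0 → 1 → 3 → 6 → 10 → 11 → 13 → 16 → 20 → 25 → 27 → 30 → 34 → 39 → 45 → 48 → 52 → 57 → 63 → 70 → 74 → 79 → 85 → 92 → 100

Answer: 100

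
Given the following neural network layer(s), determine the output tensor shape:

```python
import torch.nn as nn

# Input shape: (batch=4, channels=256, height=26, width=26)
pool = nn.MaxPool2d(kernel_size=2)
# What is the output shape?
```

Input: (4, 256, 26, 26) -> Output: (4, 256, 13, 13)

Answer: (4, 256, 13, 13)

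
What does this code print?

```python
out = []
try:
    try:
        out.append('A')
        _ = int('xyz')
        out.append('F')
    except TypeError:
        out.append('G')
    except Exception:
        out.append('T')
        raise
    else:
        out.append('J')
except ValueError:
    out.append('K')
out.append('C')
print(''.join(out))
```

Execution trace: 'A' (inner try body) → 'T' (inner except Exception) → 'K' (outer except ValueError) → 'C' (after the try/except). Output: ATKC

Answer: ATKC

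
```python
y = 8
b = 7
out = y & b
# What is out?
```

Trace:
`y = 8` → y = 8
`b = 7` → b = 7
`out = y & b` → out = 0
So out = 0

Answer: 0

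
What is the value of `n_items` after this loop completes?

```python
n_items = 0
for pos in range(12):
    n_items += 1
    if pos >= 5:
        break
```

Loop breaks when pos reaches 5, n_items is 6
`n_items` takes the values: 0 → 1 → 2 → 3 → 4 → 5 → 6

Answer: 6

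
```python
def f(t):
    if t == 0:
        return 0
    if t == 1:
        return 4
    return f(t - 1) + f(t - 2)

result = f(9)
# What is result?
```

Build up from base cases: f(0)=0, f(1)=4, f(2)=4, f(3)=8, f(4)=12, f(5)=20, f(6)=32, ..., f(9)=136

Answer: 136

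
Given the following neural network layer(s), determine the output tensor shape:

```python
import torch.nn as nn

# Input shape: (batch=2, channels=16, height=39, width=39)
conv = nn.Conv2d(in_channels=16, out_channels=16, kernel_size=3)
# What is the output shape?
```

Input: (2, 16, 39, 39) -> Output: (2, 16, 37, 37)

Answer: (2, 16, 37, 37)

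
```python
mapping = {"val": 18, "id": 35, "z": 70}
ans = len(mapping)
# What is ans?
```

Trace:
`mapping = {"val": 18, "id": 35, "z": 70}` → mapping = {'val': 18, 'id': 35, 'z': 70}
`ans = len(mapping)` → ans = 3
So ans = 3

Answer: 3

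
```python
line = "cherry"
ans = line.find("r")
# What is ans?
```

Trace:
`line = "cherry"` → line = 'cherry'
`ans = line.find("r")` → ans = 3
So ans = 3

Answer: 3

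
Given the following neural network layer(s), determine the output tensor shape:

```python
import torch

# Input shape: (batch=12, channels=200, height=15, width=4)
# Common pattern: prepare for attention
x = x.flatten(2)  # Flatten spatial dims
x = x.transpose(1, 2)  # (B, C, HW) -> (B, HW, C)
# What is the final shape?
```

Input: (12, 200, 15, 4) -> after flatten(2): (12, 200, 60) -> Output: (12, 60, 200)

Answer: (12, 60, 200)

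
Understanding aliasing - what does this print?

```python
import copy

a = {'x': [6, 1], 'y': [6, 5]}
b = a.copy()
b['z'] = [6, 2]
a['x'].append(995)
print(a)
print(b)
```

Key concept: shallow copy of dict with mutable values.
Step by step:
`a = {'x': [6, 1], 'y': [6, 5]}` → a = {'x': [6, 1], 'y': [6, 5]}
`b = a.copy()` → b = {'x': [6, 1], 'y': [6, 5]}
`b['z'] = [6, 2]` → b = {'x': [6, 1], 'y': [6, 5], 'z': [6, 2]}
`a['x'].append(995)` → a = {'x': [6, 1, 995], 'y': [6, 5]}; b = {'x': [6, 1, 995], 'y': [6, 5], 'z': [6, 2]}
`print(a)` → prints {'x': [6, 1, 995], 'y': [6, 5]}
`print(b)` → prints {'x': [6, 1, 995], 'y': [6, 5], 'z': [6, 2]}

Answer:
{'x': [6, 1, 995], 'y': [6, 5]}
{'x': [6, 1, 995], 'y': [6, 5], 'z': [6, 2]}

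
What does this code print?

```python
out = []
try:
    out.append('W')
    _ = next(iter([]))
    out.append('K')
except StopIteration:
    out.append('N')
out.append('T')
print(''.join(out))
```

Execution trace: 'W' (try body) → 'N' (except StopIteration) → 'T' (after the try/except). Output: WNT

Answer: WNT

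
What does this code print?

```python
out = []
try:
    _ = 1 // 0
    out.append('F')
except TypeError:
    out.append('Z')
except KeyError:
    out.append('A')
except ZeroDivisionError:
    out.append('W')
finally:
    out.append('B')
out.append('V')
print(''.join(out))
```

Execution trace: 'W' (except ZeroDivisionError) → 'B' (finally) → 'V' (after the try/except). Output: WBV

Answer: WBV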